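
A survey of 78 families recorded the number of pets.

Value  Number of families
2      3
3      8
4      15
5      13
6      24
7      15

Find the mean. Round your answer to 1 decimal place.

5.2

Values: 2, 3, 4, 5, 6, 7
Σfx = 3×2 + 8×3 + 15×4 + 13×5 + 24×6 + 15×7 = 404
n = Σf = 78
Mean = 404 / 78 = 5.1795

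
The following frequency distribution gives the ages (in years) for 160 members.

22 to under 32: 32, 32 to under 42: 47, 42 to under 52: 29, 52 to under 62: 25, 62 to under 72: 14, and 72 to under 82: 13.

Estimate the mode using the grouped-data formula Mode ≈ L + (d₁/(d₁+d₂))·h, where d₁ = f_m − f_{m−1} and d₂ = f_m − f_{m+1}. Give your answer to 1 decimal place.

36.5

Modal class: 32 to under 42 (highest frequency 47).
d₁ = 47 − 32 = 15, d₂ = 47 − 29 = 18
Mode ≈ 32 + (15/(15+18)) × 10 = 32 + 4.5455 = 36.5455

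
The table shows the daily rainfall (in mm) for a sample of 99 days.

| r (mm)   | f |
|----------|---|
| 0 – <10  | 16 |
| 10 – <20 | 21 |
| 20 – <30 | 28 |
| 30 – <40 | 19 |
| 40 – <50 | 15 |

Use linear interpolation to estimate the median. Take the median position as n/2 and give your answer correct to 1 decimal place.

Cumulative frequencies: 16, 37, 65, 84, 99
n = 99; position = n/2 = 49.5.
This falls in the class 20 – <30: L = 20, F = 37, f = 28, h = 10.
Median ≈ 20 + ((49.5 − 37) / 28) × 10 = 24.4643

24.5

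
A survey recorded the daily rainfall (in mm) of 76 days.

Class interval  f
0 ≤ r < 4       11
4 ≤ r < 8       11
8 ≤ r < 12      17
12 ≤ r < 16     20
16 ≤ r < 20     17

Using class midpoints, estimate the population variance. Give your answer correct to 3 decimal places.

Midpoints: 2, 6, 10, 14, 18
n = 76, Σfm = 844, mean = 11.1053
Σfm² = 11568
Σf(m − x̄)² = Σfm² − (Σfm)²/n = 11568 − 844²/76 = 2195.1579
Population variance = 2195.1579 / 76 = 28.8837

28.884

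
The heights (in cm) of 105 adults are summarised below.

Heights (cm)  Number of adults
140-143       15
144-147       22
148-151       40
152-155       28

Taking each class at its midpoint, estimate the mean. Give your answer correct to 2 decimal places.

Midpoints: 141.5, 145.5, 149.5, 153.5
Σfm = 15×141.5 + 22×145.5 + 40×149.5 + 28×153.5 = 15601.5
n = Σf = 105
Mean = 15601.5 / 105 = 148.5857

148.59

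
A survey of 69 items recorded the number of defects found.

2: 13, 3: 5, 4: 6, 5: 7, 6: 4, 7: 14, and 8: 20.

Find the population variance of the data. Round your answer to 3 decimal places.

Values: 2, 3, 4, 5, 6, 7, 8
n = 69, Σfx = 382, mean = 5.5362
Σfx² = 2478
Σf(x − x̄)² = Σfx² − (Σfx)²/n = 2478 − 382²/69 = 363.1594
Population variance = 363.1594 / 69 = 5.2632

5.263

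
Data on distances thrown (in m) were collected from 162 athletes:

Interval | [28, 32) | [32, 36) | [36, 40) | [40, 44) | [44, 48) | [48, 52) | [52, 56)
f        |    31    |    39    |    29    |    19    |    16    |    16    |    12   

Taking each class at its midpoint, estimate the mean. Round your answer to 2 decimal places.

Midpoints: 30, 34, 38, 42, 46, 50, 54
Σfm = 31×30 + 39×34 + 29×38 + 19×42 + 16×46 + 16×50 + 12×54 = 6340
n = Σf = 162
Mean = 6340 / 162 = 39.1358

39.14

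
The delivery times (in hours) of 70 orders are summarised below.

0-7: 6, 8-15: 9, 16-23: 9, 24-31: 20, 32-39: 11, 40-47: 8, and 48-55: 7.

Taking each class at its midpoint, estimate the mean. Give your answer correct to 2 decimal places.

Midpoints: 3.5, 11.5, 19.5, 27.5, 35.5, 43.5, 51.5
Σfm = 6×3.5 + 9×11.5 + 9×19.5 + 20×27.5 + 11×35.5 + 8×43.5 + 7×51.5 = 1949
n = Σf = 70
Mean = 1949 / 70 = 27.8429

27.84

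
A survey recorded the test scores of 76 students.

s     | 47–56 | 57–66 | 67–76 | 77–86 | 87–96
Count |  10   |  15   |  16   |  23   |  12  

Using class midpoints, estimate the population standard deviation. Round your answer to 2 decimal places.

Midpoints: 51.5, 61.5, 71.5, 81.5, 91.5
n = 76, Σfm = 5554, mean = 73.0789
Σfm² = 418291
Σf(m − x̄)² = Σfm² − (Σfm)²/n = 418291 − 5554²/76 = 12410.5263
Population variance = 12410.5263 / 76 = 163.2964
Standard deviation = √163.2964 = 12.7787

12.78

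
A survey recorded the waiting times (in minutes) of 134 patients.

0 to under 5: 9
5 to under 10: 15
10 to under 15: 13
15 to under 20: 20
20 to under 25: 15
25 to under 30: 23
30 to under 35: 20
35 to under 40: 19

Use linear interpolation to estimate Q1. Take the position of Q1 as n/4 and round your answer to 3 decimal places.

Cumulative frequencies: 9, 24, 37, 57, 72, 95, 115, 134
n = 134; position = n/4 = 33.5.
This falls in the class 10 to under 15: L = 10, F = 24, f = 13, h = 5.
Lower quartile ≈ 10 + ((33.5 − 24) / 13) × 5 = 13.6538

13.654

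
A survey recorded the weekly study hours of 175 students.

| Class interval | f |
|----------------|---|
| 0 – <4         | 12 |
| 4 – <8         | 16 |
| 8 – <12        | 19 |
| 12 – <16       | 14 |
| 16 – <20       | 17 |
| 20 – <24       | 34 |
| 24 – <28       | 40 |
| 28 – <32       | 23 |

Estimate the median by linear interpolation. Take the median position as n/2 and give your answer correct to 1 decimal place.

21.1

Cumulative frequencies: 12, 28, 47, 61, 78, 112, 152, 175
n = 175; position = n/2 = 87.5.
This falls in the class 20 – <24: L = 20, F = 78, f = 34, h = 4.
Median ≈ 20 + ((87.5 − 78) / 34) × 4 = 21.1176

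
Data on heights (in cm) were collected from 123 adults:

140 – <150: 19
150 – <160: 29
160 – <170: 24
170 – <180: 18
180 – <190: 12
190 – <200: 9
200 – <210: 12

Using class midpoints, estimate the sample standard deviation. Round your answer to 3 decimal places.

18.635

Midpoints: 145, 155, 165, 175, 185, 195, 205
n = 123, Σfm = 20795, mean = 169.0650
Σfm² = 3558075
Σf(m − x̄)² = Σfm² − (Σfm)²/n = 3558075 − 20795²/123 = 42367.4797
Sample variance = 42367.4797 / 122 = 347.2744
Standard deviation = √347.2744 = 18.6353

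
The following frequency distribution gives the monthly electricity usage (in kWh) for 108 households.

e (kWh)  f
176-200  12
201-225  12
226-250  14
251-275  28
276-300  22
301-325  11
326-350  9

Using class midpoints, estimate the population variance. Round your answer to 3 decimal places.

Midpoints: 188, 213, 238, 263, 288, 313, 338
n = 108, Σfm = 28329, mean = 262.3056
Σfm² = 7628927
Σf(m − x̄)² = Σfm² − (Σfm)²/n = 7628927 − 28329²/108 = 198072.9167
Population variance = 198072.9167 / 108 = 1834.0085

1834.008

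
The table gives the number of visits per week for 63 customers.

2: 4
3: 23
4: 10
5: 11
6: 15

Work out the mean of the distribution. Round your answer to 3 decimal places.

4.159

Values: 2, 3, 4, 5, 6
Σfx = 4×2 + 23×3 + 10×4 + 11×5 + 15×6 = 262
n = Σf = 63
Mean = 262 / 63 = 4.1587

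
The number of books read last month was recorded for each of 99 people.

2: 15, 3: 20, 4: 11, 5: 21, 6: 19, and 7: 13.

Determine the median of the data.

5

Cumulative frequencies: 15, 35, 46, 67, 86, 99
n = 99, so the median is the value in position (n+1)/2 = 50.
Position 50 falls at value 5.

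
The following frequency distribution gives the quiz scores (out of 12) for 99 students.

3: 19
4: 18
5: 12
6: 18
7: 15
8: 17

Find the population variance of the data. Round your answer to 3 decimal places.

Values: 3, 4, 5, 6, 7, 8
n = 99, Σfx = 538, mean = 5.4343
Σfx² = 3230
Σf(x − x̄)² = Σfx² − (Σfx)²/n = 3230 − 538²/99 = 306.3232
Population variance = 306.3232 / 99 = 3.0942

3.094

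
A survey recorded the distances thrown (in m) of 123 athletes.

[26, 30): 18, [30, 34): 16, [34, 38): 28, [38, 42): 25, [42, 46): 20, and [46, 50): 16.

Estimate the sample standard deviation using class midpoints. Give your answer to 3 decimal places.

Midpoints: 28, 32, 36, 40, 44, 48
n = 123, Σfm = 4672, mean = 37.9837
Σfm² = 182368
Σf(m − x̄)² = Σfm² − (Σfm)²/n = 182368 − 4672²/123 = 4907.9675
Sample variance = 4907.9675 / 122 = 40.2292
Standard deviation = √40.2292 = 6.3427

6.343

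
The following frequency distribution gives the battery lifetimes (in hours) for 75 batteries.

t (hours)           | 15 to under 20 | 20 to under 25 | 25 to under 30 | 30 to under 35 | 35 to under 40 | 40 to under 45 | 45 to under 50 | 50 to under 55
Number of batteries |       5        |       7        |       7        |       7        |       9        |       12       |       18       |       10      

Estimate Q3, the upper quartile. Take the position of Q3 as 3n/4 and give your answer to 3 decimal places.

47.569

Cumulative frequencies: 5, 12, 19, 26, 35, 47, 65, 75
n = 75; position = 3n/4 = 56.25.
This falls in the class 45 to under 50: L = 45, F = 47, f = 18, h = 5.
Upper quartile ≈ 45 + ((56.25 − 47) / 18) × 5 = 47.5694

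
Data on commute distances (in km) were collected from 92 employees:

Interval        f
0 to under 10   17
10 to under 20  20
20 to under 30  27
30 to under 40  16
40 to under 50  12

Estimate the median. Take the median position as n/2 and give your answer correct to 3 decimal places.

Cumulative frequencies: 17, 37, 64, 80, 92
n = 92; position = n/2 = 46.
This falls in the class 20 to under 30: L = 20, F = 37, f = 27, h = 10.
Median ≈ 20 + ((46 − 37) / 27) × 10 = 23.3333

23.333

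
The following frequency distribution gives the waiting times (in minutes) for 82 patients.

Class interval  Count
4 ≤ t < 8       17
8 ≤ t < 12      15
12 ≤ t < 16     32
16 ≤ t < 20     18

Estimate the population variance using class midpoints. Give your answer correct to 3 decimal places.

17.421

Midpoints: 6, 10, 14, 18
n = 82, Σfm = 1024, mean = 12.4878
Σfm² = 14216
Σf(m − x̄)² = Σfm² − (Σfm)²/n = 14216 − 1024²/82 = 1428.4878
Population variance = 1428.4878 / 82 = 17.4206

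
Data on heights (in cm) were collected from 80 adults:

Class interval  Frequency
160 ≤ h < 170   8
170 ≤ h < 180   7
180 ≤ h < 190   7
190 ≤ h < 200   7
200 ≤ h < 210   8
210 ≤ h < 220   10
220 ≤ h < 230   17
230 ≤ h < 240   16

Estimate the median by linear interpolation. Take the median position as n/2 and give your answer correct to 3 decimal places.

Cumulative frequencies: 8, 15, 22, 29, 37, 47, 64, 80
n = 80; position = n/2 = 40.
This falls in the class 210 ≤ h < 220: L = 210, F = 37, f = 10, h = 10.
Median ≈ 210 + ((40 − 37) / 10) × 10 = 213.0000

213.000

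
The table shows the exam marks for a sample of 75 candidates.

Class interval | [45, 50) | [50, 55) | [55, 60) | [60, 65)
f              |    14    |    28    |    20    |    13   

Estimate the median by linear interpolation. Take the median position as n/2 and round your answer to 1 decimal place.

54.2

Cumulative frequencies: 14, 42, 62, 75
n = 75; position = n/2 = 37.5.
This falls in the class [50, 55): L = 50, F = 14, f = 28, h = 5.
Median ≈ 50 + ((37.5 − 14) / 28) × 5 = 54.1964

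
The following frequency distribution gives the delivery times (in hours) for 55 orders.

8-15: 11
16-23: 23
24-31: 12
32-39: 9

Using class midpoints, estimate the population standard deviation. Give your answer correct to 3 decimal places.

Midpoints: 11.5, 19.5, 27.5, 35.5
n = 55, Σfm = 1224.5, mean = 22.2636
Σfm² = 30617.75
Σf(m − x̄)² = Σfm² − (Σfm)²/n = 30617.75 − 1224.5²/55 = 3355.9273
Population variance = 3355.9273 / 55 = 61.0169
Standard deviation = √61.0169 = 7.8113

7.811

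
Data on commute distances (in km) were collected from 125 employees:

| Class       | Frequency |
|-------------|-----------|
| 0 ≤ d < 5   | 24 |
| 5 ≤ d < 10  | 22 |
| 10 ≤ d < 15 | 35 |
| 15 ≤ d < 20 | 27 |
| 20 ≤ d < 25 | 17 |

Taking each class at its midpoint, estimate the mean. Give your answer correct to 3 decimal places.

12.140

Midpoints: 2.5, 7.5, 12.5, 17.5, 22.5
Σfm = 24×2.5 + 22×7.5 + 35×12.5 + 27×17.5 + 17×22.5 = 1517.5
n = Σf = 125
Mean = 1517.5 / 125 = 12.1400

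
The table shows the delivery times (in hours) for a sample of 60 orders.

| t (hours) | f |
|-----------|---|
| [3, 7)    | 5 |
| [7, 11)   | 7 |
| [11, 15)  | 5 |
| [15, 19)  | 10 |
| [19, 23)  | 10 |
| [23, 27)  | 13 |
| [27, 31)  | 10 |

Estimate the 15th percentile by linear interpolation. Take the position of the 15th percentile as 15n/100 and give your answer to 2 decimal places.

Cumulative frequencies: 5, 12, 17, 27, 37, 50, 60
n = 60; position = 15n/100 = 9.
This falls in the class [7, 11): L = 7, F = 5, f = 7, h = 4.
15th percentile ≈ 7 + ((9 − 5) / 7) × 4 = 9.2857

9.29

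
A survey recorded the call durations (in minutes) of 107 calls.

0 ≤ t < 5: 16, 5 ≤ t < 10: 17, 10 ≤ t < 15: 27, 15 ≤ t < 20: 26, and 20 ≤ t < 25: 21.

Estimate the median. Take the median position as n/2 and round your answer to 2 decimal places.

Cumulative frequencies: 16, 33, 60, 86, 107
n = 107; position = n/2 = 53.5.
This falls in the class 10 ≤ t < 15: L = 10, F = 33, f = 27, h = 5.
Median ≈ 10 + ((53.5 − 33) / 27) × 5 = 13.7963

13.80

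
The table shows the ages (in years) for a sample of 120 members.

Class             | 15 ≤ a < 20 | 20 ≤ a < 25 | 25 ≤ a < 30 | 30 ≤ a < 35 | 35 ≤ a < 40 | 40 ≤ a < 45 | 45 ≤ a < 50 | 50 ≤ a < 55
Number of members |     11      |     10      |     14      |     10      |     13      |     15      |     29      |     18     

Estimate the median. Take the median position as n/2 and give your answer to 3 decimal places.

40.667

Cumulative frequencies: 11, 21, 35, 45, 58, 73, 102, 120
n = 120; position = n/2 = 60.
This falls in the class 40 ≤ a < 45: L = 40, F = 58, f = 15, h = 5.
Median ≈ 40 + ((60 − 58) / 15) × 5 = 40.6667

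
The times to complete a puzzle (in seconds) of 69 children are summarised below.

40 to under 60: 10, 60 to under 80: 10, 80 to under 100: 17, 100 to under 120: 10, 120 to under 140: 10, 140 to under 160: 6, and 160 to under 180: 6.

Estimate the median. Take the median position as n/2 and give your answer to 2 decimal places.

Cumulative frequencies: 10, 20, 37, 47, 57, 63, 69
n = 69; position = n/2 = 34.5.
This falls in the class 80 to under 100: L = 80, F = 20, f = 17, h = 20.
Median ≈ 80 + ((34.5 − 20) / 17) × 20 = 97.0588

97.06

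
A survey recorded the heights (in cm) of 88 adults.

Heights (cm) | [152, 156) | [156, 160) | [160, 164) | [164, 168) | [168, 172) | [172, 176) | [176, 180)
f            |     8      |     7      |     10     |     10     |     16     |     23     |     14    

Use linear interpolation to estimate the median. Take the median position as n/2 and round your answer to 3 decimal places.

Cumulative frequencies: 8, 15, 25, 35, 51, 74, 88
n = 88; position = n/2 = 44.
This falls in the class [168, 172): L = 168, F = 35, f = 16, h = 4.
Median ≈ 168 + ((44 − 35) / 16) × 4 = 170.2500

170.250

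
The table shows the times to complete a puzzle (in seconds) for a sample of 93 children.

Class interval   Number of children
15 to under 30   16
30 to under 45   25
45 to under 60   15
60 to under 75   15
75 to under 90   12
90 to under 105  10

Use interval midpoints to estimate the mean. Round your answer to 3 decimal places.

54.435

Midpoints: 22.5, 37.5, 52.5, 67.5, 82.5, 97.5
Σfm = 16×22.5 + 25×37.5 + 15×52.5 + 15×67.5 + 12×82.5 + 10×97.5 = 5062.5
n = Σf = 93
Mean = 5062.5 / 93 = 54.4355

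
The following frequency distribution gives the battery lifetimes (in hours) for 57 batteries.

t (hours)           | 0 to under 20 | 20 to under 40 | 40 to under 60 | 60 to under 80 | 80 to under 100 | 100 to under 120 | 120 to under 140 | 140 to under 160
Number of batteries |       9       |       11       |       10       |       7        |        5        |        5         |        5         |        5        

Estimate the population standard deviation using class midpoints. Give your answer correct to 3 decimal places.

Midpoints: 10, 30, 50, 70, 90, 110, 130, 150
n = 57, Σfm = 3810, mean = 66.8421
Σfm² = 368100
Σf(m − x̄)² = Σfm² − (Σfm)²/n = 368100 − 3810²/57 = 113431.5789
Population variance = 113431.5789 / 57 = 1990.0277
Standard deviation = √1990.0277 = 44.6097

44.610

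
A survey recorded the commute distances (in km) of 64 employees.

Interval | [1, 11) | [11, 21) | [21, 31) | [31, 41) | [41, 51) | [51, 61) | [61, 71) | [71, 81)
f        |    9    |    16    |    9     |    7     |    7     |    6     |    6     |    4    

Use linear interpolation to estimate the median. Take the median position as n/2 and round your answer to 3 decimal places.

Cumulative frequencies: 9, 25, 34, 41, 48, 54, 60, 64
n = 64; position = n/2 = 32.
This falls in the class [21, 31): L = 21, F = 25, f = 9, h = 10.
Median ≈ 21 + ((32 − 25) / 9) × 10 = 28.7778

28.778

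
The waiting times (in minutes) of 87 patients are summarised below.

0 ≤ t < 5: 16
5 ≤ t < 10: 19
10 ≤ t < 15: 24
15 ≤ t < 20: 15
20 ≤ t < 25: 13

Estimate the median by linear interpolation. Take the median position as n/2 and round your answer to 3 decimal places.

11.771

Cumulative frequencies: 16, 35, 59, 74, 87
n = 87; position = n/2 = 43.5.
This falls in the class 10 ≤ t < 15: L = 10, F = 35, f = 24, h = 5.
Median ≈ 10 + ((43.5 − 35) / 24) × 5 = 11.7708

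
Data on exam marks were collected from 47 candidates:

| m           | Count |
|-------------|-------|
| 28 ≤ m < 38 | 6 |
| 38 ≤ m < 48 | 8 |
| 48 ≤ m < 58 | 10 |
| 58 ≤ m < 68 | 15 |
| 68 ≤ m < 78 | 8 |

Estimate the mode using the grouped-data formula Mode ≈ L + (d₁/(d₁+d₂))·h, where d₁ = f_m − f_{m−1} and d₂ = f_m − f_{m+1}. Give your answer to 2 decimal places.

62.17

Modal class: 58 ≤ m < 68 (highest frequency 15).
d₁ = 15 − 10 = 5, d₂ = 15 − 8 = 7
Mode ≈ 58 + (5/(5+7)) × 10 = 58 + 4.1667 = 62.1667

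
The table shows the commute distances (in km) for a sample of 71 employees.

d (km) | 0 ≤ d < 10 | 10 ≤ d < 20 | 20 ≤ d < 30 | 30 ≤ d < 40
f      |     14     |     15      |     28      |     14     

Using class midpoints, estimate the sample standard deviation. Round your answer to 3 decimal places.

Midpoints: 5, 15, 25, 35
n = 71, Σfm = 1485, mean = 20.9155
Σfm² = 38375
Σf(m − x̄)² = Σfm² − (Σfm)²/n = 38375 − 1485²/71 = 7315.4930
Sample variance = 7315.4930 / 70 = 104.5070
Standard deviation = √104.5070 = 10.2229

10.223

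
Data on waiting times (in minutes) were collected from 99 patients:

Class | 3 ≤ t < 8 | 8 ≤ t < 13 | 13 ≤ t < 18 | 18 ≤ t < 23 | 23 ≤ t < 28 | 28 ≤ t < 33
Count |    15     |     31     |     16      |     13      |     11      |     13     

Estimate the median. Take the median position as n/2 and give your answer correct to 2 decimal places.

14.09

Cumulative frequencies: 15, 46, 62, 75, 86, 99
n = 99; position = n/2 = 49.5.
This falls in the class 13 ≤ t < 18: L = 13, F = 46, f = 16, h = 5.
Median ≈ 13 + ((49.5 − 46) / 16) × 5 = 14.0938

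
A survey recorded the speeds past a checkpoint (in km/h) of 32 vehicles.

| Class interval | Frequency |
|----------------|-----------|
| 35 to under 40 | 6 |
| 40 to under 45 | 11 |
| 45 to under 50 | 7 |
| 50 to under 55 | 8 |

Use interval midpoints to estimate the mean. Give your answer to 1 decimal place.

Midpoints: 37.5, 42.5, 47.5, 52.5
Σfm = 6×37.5 + 11×42.5 + 7×47.5 + 8×52.5 = 1445
n = Σf = 32
Mean = 1445 / 32 = 45.1562

45.2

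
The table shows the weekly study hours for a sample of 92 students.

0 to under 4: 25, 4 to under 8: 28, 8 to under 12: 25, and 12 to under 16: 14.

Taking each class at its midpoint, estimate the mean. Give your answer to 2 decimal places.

Midpoints: 2, 6, 10, 14
Σfm = 25×2 + 28×6 + 25×10 + 14×14 = 664
n = Σf = 92
Mean = 664 / 92 = 7.2174

7.22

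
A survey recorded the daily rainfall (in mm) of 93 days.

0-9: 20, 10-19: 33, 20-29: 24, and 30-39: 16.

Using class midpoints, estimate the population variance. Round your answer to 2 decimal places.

Midpoints: 4.5, 14.5, 24.5, 34.5
n = 93, Σfm = 1708.5, mean = 18.3710
Σfm² = 40793.25
Σf(m − x̄)² = Σfm² − (Σfm)²/n = 40793.25 − 1708.5²/93 = 9406.4516
Population variance = 9406.4516 / 93 = 101.1446

101.14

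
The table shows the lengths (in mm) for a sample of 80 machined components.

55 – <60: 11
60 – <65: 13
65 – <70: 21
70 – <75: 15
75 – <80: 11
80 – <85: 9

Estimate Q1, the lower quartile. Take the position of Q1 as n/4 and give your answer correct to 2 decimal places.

63.46

Cumulative frequencies: 11, 24, 45, 60, 71, 80
n = 80; position = n/4 = 20.
This falls in the class 60 – <65: L = 60, F = 11, f = 13, h = 5.
Lower quartile ≈ 60 + ((20 − 11) / 13) × 5 = 63.4615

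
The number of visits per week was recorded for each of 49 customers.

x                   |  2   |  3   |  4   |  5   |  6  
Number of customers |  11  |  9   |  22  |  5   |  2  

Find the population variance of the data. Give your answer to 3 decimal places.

1.145

Values: 2, 3, 4, 5, 6
n = 49, Σfx = 174, mean = 3.5510
Σfx² = 674
Σf(x − x̄)² = Σfx² − (Σfx)²/n = 674 − 174²/49 = 56.1224
Population variance = 56.1224 / 49 = 1.1454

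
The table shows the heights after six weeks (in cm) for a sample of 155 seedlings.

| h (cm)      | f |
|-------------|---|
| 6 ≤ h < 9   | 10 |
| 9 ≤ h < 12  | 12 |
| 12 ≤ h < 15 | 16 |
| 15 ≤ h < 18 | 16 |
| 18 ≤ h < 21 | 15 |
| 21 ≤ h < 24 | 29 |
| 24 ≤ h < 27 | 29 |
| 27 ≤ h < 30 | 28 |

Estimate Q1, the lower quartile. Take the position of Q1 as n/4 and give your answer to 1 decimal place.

Cumulative frequencies: 10, 22, 38, 54, 69, 98, 127, 155
n = 155; position = n/4 = 38.75.
This falls in the class 15 ≤ h < 18: L = 15, F = 38, f = 16, h = 3.
Lower quartile ≈ 15 + ((38.75 − 38) / 16) × 3 = 15.1406

15.1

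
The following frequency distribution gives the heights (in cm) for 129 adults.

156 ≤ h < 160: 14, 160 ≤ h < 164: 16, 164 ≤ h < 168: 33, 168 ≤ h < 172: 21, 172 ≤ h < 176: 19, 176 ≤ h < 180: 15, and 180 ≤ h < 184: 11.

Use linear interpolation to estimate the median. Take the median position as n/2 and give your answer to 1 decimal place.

168.3

Cumulative frequencies: 14, 30, 63, 84, 103, 118, 129
n = 129; position = n/2 = 64.5.
This falls in the class 168 ≤ h < 172: L = 168, F = 63, f = 21, h = 4.
Median ≈ 168 + ((64.5 − 63) / 21) × 4 = 168.2857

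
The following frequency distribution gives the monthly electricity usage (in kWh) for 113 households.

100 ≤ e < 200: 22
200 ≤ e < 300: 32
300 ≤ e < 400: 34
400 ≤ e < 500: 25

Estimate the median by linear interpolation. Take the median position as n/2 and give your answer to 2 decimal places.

Cumulative frequencies: 22, 54, 88, 113
n = 113; position = n/2 = 56.5.
This falls in the class 300 ≤ e < 400: L = 300, F = 54, f = 34, h = 100.
Median ≈ 300 + ((56.5 − 54) / 34) × 100 = 307.3529

307.35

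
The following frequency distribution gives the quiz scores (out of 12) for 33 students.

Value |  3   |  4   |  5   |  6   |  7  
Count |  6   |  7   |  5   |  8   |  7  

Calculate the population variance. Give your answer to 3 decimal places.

2.022

Values: 3, 4, 5, 6, 7
n = 33, Σfx = 168, mean = 5.0909
Σfx² = 922
Σf(x − x̄)² = Σfx² − (Σfx)²/n = 922 − 168²/33 = 66.7273
Population variance = 66.7273 / 33 = 2.0220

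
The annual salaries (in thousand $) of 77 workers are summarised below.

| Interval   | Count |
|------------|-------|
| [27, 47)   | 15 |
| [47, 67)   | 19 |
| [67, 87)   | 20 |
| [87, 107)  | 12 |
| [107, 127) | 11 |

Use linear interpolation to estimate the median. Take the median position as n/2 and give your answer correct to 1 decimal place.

71.5

Cumulative frequencies: 15, 34, 54, 66, 77
n = 77; position = n/2 = 38.5.
This falls in the class [67, 87): L = 67, F = 34, f = 20, h = 20.
Median ≈ 67 + ((38.5 − 34) / 20) × 20 = 71.5000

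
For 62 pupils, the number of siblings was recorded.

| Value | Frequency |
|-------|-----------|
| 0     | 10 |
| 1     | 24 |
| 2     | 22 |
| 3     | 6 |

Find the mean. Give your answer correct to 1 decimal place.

Values: 0, 1, 2, 3
Σfx = 10×0 + 24×1 + 22×2 + 6×3 = 86
n = Σf = 62
Mean = 86 / 62 = 1.3871

1.4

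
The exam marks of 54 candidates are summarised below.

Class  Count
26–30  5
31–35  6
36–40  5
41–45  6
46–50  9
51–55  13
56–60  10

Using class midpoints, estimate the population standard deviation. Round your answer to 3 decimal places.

9.738

Midpoints: 28, 33, 38, 43, 48, 53, 58
n = 54, Σfm = 2487, mean = 46.0556
Σfm² = 119661
Σf(m − x̄)² = Σfm² − (Σfm)²/n = 119661 − 2487²/54 = 5120.8333
Population variance = 5120.8333 / 54 = 94.8302
Standard deviation = √94.8302 = 9.7381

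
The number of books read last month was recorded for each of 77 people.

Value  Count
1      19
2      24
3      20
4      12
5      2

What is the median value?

2

Cumulative frequencies: 19, 43, 63, 75, 77
n = 77, so the median is the value in position (n+1)/2 = 39.
Position 39 falls at value 2.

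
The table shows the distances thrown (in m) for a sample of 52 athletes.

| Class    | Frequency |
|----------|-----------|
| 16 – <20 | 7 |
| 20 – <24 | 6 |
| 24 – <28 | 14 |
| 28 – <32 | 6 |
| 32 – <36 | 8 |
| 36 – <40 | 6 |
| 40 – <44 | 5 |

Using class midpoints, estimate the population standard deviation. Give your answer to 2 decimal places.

Midpoints: 18, 22, 26, 30, 34, 38, 42
n = 52, Σfm = 1512, mean = 29.0769
Σfm² = 46768
Σf(m − x̄)² = Σfm² − (Σfm)²/n = 46768 − 1512²/52 = 2803.6923
Population variance = 2803.6923 / 52 = 53.9172
Standard deviation = √53.9172 = 7.3428

7.34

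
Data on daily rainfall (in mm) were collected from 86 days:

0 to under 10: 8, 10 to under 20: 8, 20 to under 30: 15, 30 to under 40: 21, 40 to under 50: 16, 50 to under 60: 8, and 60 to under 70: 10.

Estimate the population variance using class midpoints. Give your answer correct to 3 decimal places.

298.175

Midpoints: 5, 15, 25, 35, 45, 55, 65
n = 86, Σfm = 3080, mean = 35.8140
Σfm² = 135950
Σf(m − x̄)² = Σfm² − (Σfm)²/n = 135950 − 3080²/86 = 25643.0233
Population variance = 25643.0233 / 86 = 298.1747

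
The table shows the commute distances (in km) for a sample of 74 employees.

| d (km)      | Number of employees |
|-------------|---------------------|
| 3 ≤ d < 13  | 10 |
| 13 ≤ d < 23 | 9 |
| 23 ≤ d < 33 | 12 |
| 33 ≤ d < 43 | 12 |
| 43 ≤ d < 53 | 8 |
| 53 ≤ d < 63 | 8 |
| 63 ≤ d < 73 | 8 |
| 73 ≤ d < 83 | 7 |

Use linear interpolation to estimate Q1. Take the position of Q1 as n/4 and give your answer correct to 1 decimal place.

22.4

Cumulative frequencies: 10, 19, 31, 43, 51, 59, 67, 74
n = 74; position = n/4 = 18.5.
This falls in the class 13 ≤ d < 23: L = 13, F = 10, f = 9, h = 10.
Lower quartile ≈ 13 + ((18.5 − 10) / 9) × 10 = 22.4444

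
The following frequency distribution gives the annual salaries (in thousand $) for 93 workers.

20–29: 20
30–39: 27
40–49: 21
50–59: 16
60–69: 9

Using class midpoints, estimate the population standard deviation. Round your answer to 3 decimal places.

12.585

Midpoints: 24.5, 34.5, 44.5, 54.5, 64.5
n = 93, Σfm = 3808.5, mean = 40.9516
Σfm² = 170693.25
Σf(m − x̄)² = Σfm² − (Σfm)²/n = 170693.25 − 3808.5²/93 = 14729.0323
Population variance = 14729.0323 / 93 = 158.3767
Standard deviation = √158.3767 = 12.5848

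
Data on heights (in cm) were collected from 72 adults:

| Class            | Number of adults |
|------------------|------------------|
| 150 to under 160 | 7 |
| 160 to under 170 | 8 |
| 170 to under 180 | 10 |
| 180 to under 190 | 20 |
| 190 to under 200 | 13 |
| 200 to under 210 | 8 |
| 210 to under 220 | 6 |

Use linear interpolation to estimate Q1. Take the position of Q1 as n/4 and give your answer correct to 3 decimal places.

173.000

Cumulative frequencies: 7, 15, 25, 45, 58, 66, 72
n = 72; position = n/4 = 18.
This falls in the class 170 to under 180: L = 170, F = 15, f = 10, h = 10.
Lower quartile ≈ 170 + ((18 − 15) / 10) × 10 = 173.0000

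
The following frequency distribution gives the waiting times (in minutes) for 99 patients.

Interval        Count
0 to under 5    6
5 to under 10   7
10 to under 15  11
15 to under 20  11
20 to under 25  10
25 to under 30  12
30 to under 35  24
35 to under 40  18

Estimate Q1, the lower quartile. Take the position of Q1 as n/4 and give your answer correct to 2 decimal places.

Cumulative frequencies: 6, 13, 24, 35, 45, 57, 81, 99
n = 99; position = n/4 = 24.75.
This falls in the class 15 to under 20: L = 15, F = 24, f = 11, h = 5.
Lower quartile ≈ 15 + ((24.75 − 24) / 11) × 5 = 15.3409

15.34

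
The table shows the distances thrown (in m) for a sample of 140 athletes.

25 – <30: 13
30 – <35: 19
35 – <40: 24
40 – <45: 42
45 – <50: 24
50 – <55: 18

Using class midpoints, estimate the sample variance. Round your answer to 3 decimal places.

Midpoints: 27.5, 32.5, 37.5, 42.5, 47.5, 52.5
n = 140, Σfm = 5745, mean = 41.0357
Σfm² = 243275
Σf(m − x̄)² = Σfm² − (Σfm)²/n = 243275 − 5745²/140 = 7524.8214
Sample variance = 7524.8214 / 139 = 54.1354

54.135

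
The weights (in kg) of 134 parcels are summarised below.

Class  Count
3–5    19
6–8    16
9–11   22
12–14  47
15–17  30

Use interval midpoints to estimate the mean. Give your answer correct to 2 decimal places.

Midpoints: 4, 7, 10, 13, 16
Σfm = 19×4 + 16×7 + 22×10 + 47×13 + 30×16 = 1499
n = Σf = 134
Mean = 1499 / 134 = 11.1866

11.19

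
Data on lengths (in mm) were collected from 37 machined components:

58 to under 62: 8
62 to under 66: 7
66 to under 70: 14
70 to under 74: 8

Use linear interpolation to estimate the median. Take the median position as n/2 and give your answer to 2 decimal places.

Cumulative frequencies: 8, 15, 29, 37
n = 37; position = n/2 = 18.5.
This falls in the class 66 to under 70: L = 66, F = 15, f = 14, h = 4.
Median ≈ 66 + ((18.5 − 15) / 14) × 4 = 67.0000

67.00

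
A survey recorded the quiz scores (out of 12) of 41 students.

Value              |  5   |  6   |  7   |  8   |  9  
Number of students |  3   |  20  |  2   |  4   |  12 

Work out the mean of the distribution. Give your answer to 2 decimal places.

Values: 5, 6, 7, 8, 9
Σfx = 3×5 + 20×6 + 2×7 + 4×8 + 12×9 = 289
n = Σf = 41
Mean = 289 / 41 = 7.0488

7.05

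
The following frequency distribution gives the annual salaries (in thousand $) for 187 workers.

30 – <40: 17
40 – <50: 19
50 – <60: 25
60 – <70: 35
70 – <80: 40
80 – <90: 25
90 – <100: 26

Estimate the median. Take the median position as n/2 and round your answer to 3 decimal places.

69.286

Cumulative frequencies: 17, 36, 61, 96, 136, 161, 187
n = 187; position = n/2 = 93.5.
This falls in the class 60 – <70: L = 60, F = 61, f = 35, h = 10.
Median ≈ 60 + ((93.5 − 61) / 35) × 10 = 69.2857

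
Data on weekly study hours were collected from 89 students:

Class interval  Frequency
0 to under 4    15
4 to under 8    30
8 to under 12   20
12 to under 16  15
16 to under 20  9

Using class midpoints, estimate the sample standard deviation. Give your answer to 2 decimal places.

4.91

Midpoints: 2, 6, 10, 14, 18
n = 89, Σfm = 782, mean = 8.7865
Σfm² = 8996
Σf(m − x̄)² = Σfm² − (Σfm)²/n = 8996 − 782²/89 = 2124.9438
Sample variance = 2124.9438 / 88 = 24.1471
Standard deviation = √24.1471 = 4.9140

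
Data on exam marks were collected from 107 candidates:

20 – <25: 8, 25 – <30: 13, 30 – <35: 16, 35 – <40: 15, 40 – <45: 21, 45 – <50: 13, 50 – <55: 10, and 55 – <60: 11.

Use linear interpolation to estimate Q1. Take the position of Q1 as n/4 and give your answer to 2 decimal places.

Cumulative frequencies: 8, 21, 37, 52, 73, 86, 96, 107
n = 107; position = n/4 = 26.75.
This falls in the class 30 – <35: L = 30, F = 21, f = 16, h = 5.
Lower quartile ≈ 30 + ((26.75 − 21) / 16) × 5 = 31.7969

31.80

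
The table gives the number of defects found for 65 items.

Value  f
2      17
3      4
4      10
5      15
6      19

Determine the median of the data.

Cumulative frequencies: 17, 21, 31, 46, 65
n = 65, so the median is the value in position (n+1)/2 = 33.
Position 33 falls at value 5.

5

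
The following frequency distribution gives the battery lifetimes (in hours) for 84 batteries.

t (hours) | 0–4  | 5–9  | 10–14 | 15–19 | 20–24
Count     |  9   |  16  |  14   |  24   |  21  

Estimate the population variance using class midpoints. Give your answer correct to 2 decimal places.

Midpoints: 2, 7, 12, 17, 22
n = 84, Σfm = 1168, mean = 13.9048
Σfm² = 19936
Σf(m − x̄)² = Σfm² − (Σfm)²/n = 19936 − 1168²/84 = 3695.2381
Population variance = 3695.2381 / 84 = 43.9909

43.99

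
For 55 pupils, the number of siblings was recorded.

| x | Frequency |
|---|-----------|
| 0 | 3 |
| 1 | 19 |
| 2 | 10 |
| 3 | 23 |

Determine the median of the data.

2

Cumulative frequencies: 3, 22, 32, 55
n = 55, so the median is the value in position (n+1)/2 = 28.
Position 28 falls at value 2.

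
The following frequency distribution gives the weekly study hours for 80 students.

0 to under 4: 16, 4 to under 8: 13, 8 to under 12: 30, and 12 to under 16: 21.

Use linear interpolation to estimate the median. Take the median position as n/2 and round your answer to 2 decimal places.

9.47

Cumulative frequencies: 16, 29, 59, 80
n = 80; position = n/2 = 40.
This falls in the class 8 to under 12: L = 8, F = 29, f = 30, h = 4.
Median ≈ 8 + ((40 − 29) / 30) × 4 = 9.4667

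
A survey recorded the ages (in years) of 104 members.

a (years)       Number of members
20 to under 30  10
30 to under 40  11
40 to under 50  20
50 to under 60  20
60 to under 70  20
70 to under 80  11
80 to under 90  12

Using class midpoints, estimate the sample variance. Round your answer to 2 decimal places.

Midpoints: 25, 35, 45, 55, 65, 75, 85
n = 104, Σfm = 5780, mean = 55.5769
Σfm² = 353800
Σf(m − x̄)² = Σfm² − (Σfm)²/n = 353800 − 5780²/104 = 32565.3846
Sample variance = 32565.3846 / 103 = 316.1688

316.17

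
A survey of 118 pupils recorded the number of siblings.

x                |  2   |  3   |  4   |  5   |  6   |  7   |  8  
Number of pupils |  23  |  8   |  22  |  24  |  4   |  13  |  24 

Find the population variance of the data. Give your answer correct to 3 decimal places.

4.515

Values: 2, 3, 4, 5, 6, 7, 8
n = 118, Σfx = 585, mean = 4.9576
Σfx² = 3433
Σf(x − x̄)² = Σfx² − (Σfx)²/n = 3433 − 585²/118 = 532.7881
Population variance = 532.7881 / 118 = 4.5152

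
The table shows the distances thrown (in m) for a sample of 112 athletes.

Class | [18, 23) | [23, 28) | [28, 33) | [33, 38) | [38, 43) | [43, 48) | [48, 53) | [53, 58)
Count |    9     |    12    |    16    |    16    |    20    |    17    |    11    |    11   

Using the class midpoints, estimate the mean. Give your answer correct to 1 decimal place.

38.4

Midpoints: 20.5, 25.5, 30.5, 35.5, 40.5, 45.5, 50.5, 55.5
Σfm = 9×20.5 + 12×25.5 + 16×30.5 + 16×35.5 + 20×40.5 + 17×45.5 + 11×50.5 + 11×55.5 = 4296
n = Σf = 112
Mean = 4296 / 112 = 38.3571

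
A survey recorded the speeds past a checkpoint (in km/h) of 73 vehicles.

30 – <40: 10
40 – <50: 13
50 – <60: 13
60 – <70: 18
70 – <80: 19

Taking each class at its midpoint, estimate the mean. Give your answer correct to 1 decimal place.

Midpoints: 35, 45, 55, 65, 75
Σfm = 10×35 + 13×45 + 13×55 + 18×65 + 19×75 = 4245
n = Σf = 73
Mean = 4245 / 73 = 58.1507

58.2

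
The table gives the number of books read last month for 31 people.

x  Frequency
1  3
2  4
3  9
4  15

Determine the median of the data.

Cumulative frequencies: 3, 7, 16, 31
n = 31, so the median is the value in position (n+1)/2 = 16.
Position 16 falls at value 3.

3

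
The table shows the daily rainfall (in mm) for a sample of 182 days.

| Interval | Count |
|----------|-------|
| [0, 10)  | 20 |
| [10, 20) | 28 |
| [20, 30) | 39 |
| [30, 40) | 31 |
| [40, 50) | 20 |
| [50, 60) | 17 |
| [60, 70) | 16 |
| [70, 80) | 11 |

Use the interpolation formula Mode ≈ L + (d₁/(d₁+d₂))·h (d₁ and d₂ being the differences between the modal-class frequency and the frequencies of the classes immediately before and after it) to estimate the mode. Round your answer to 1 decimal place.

25.8

Modal class: [20, 30) (highest frequency 39).
d₁ = 39 − 28 = 11, d₂ = 39 − 31 = 8
Mode ≈ 20 + (11/(11+8)) × 10 = 20 + 5.7895 = 25.7895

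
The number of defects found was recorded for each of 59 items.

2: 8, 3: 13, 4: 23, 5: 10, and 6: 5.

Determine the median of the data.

4

Cumulative frequencies: 8, 21, 44, 54, 59
n = 59, so the median is the value in position (n+1)/2 = 30.
Position 30 falls at value 4.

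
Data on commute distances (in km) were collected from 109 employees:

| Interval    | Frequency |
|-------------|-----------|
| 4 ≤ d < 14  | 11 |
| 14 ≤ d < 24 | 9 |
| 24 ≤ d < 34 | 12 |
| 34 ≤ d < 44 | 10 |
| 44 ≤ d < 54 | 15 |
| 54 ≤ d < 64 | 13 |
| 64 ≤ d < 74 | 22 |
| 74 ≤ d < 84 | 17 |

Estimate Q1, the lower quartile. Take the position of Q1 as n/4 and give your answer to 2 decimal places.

Cumulative frequencies: 11, 20, 32, 42, 57, 70, 92, 109
n = 109; position = n/4 = 27.25.
This falls in the class 24 ≤ d < 34: L = 24, F = 20, f = 12, h = 10.
Lower quartile ≈ 24 + ((27.25 − 20) / 12) × 10 = 30.0417

30.04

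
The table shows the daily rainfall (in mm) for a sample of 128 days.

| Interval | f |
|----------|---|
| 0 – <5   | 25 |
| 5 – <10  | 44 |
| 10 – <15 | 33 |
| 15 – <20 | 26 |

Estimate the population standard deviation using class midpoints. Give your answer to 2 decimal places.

5.11

Midpoints: 2.5, 7.5, 12.5, 17.5
n = 128, Σfm = 1260, mean = 9.8438
Σfm² = 15750
Σf(m − x̄)² = Σfm² − (Σfm)²/n = 15750 − 1260²/128 = 3346.8750
Population variance = 3346.8750 / 128 = 26.1475
Standard deviation = √26.1475 = 5.1135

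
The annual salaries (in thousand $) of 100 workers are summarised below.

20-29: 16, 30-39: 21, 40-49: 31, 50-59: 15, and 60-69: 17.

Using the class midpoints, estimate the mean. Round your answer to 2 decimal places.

44.10

Midpoints: 24.5, 34.5, 44.5, 54.5, 64.5
Σfm = 16×24.5 + 21×34.5 + 31×44.5 + 15×54.5 + 17×64.5 = 4410
n = Σf = 100
Mean = 4410 / 100 = 44.1000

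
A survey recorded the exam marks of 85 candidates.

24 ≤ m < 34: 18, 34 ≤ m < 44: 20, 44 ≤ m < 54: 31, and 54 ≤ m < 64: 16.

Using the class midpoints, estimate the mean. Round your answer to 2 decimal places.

Midpoints: 29, 39, 49, 59
Σfm = 18×29 + 20×39 + 31×49 + 16×59 = 3765
n = Σf = 85
Mean = 3765 / 85 = 44.2941

44.29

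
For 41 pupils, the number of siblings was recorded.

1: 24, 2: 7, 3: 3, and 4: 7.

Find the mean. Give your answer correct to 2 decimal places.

1.83

Values: 1, 2, 3, 4
Σfx = 24×1 + 7×2 + 3×3 + 7×4 = 75
n = Σf = 41
Mean = 75 / 41 = 1.8293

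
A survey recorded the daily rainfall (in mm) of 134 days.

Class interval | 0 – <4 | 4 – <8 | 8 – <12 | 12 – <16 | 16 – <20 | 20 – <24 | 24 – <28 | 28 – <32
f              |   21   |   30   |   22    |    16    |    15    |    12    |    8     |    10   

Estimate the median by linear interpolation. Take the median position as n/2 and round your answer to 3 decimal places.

10.909

Cumulative frequencies: 21, 51, 73, 89, 104, 116, 124, 134
n = 134; position = n/2 = 67.
This falls in the class 8 – <12: L = 8, F = 51, f = 22, h = 4.
Median ≈ 8 + ((67 − 51) / 22) × 4 = 10.9091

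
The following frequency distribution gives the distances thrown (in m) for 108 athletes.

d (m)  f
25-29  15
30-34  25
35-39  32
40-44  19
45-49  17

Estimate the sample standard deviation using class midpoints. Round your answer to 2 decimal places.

6.34

Midpoints: 27, 32, 37, 42, 47
n = 108, Σfm = 3986, mean = 36.9074
Σfm² = 151412
Σf(m − x̄)² = Σfm² − (Σfm)²/n = 151412 − 3986²/108 = 4299.0741
Sample variance = 4299.0741 / 107 = 40.1783
Standard deviation = √40.1783 = 6.3386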